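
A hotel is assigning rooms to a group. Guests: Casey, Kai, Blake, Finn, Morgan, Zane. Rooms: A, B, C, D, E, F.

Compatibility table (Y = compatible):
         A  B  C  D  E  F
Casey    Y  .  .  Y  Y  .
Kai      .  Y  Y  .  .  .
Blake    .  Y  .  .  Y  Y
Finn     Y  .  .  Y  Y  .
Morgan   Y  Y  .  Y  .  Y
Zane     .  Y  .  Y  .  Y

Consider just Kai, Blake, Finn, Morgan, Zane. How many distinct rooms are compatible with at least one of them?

The union of neighbours of {Kai, Blake, Finn, Morgan, Zane} is {A, B, C, D, E, F}, which has 6 elements.
Since |N(S)| = 6 ≥ |S| = 5, Hall's condition holds for this subset.

6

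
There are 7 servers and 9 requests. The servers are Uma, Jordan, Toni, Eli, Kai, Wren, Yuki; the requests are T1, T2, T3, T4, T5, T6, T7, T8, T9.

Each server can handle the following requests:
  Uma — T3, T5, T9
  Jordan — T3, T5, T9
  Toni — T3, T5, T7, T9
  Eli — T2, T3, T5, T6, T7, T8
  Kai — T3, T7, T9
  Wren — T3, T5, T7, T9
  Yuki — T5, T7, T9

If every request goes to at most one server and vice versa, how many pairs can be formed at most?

5

For example, pair Uma-T3, Jordan-T5, Toni-T7, Eli-T6, Kai-T9.
The set {Uma, Jordan, Toni, Kai, Wren, Yuki} has only 4 neighbours ({T3, T5, T7, T9}), so by Hall's theorem at most 5 of the 7 servers can be matched.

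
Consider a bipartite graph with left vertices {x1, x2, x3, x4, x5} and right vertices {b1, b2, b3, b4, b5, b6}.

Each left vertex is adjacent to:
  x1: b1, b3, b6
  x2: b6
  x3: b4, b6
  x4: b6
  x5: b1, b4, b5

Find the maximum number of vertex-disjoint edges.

4

For example, pair x1-b3, x2-b6, x3-b4, x5-b5.
The set {x2, x4} has only 1 neighbour ({b6}), so by Hall's theorem at most 4 of the 5 left vertices can be matched.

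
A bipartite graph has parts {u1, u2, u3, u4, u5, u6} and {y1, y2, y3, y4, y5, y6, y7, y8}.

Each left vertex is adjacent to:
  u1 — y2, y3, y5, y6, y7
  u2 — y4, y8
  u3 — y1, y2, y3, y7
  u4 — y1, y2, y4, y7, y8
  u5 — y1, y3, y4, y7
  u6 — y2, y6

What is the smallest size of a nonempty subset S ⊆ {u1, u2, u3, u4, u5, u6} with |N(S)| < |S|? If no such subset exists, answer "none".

none

A matching saturating every left vertex exists, for instance u1→y6, u2→y8, u3→y1, u4→y7, u5→y3, u6→y2.
By Hall's marriage theorem, this means |N(S)| ≥ |S| for every subset S, so no violating subset exists.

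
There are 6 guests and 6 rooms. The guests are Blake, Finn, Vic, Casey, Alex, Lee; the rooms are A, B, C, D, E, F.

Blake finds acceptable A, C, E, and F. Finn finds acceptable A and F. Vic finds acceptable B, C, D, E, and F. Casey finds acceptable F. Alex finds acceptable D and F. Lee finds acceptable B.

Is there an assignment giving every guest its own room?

Yes

A valid assignment of size 6: Blake-C, Finn-A, Vic-E, Casey-F, Alex-D, Lee-B.
All 6 guests are covered.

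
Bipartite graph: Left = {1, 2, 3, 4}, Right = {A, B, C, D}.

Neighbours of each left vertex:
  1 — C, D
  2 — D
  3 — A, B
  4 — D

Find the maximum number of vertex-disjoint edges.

A valid assignment of size 3: 1–C, 2–D, 3–B.
The set {2, 4} has only 1 neighbour ({D}), so by Hall's theorem at most 3 of the 4 left vertices can be matched.

3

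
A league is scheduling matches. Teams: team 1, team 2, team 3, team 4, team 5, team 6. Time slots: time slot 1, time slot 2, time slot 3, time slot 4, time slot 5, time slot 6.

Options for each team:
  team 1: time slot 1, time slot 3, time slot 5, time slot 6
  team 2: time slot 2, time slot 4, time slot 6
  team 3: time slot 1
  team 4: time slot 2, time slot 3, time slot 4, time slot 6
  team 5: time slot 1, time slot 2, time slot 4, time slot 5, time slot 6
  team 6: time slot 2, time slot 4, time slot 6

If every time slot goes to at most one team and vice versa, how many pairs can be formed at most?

For example, pair team 1–time slot 3, team 2–time slot 6, team 3–time slot 1, team 4–time slot 2, team 5–time slot 5, team 6–time slot 4.
All 6 teams are matched, so no larger matching exists.

6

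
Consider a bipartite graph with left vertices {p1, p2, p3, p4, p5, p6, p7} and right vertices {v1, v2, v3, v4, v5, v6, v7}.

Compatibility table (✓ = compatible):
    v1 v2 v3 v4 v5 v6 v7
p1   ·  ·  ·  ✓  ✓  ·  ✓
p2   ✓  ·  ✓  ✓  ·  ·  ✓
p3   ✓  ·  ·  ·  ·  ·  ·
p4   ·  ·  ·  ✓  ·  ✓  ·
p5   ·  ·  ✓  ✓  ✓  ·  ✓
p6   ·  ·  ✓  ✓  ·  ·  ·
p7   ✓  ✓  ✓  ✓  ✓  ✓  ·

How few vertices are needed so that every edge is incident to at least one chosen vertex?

7

A maximum matching has 7 edges (e.g. p1–v5, p2–v7, p3–v1, p4–v6, p5–v3, p6–v4, p7–v2).
By König's theorem the minimum vertex cover has the same size. One such cover is {p1, p2, p3, p4, p5, p6, p7}.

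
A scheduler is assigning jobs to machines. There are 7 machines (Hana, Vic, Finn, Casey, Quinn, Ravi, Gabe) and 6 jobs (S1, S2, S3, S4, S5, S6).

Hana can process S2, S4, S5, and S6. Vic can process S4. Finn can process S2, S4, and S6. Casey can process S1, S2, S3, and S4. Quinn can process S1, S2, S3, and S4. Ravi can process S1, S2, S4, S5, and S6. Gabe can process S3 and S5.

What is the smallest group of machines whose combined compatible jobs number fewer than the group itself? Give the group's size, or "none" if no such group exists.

7

Take S = {Hana, Vic, Finn, Casey, Quinn, Ravi, Gabe}. Its neighbourhood is {S1, S2, S3, S4, S5, S6}, so |N(S)| = 6 < |S| = 7.
Every subset of size less than 7 has at least as many neighbours as members, so 7 is the minimum.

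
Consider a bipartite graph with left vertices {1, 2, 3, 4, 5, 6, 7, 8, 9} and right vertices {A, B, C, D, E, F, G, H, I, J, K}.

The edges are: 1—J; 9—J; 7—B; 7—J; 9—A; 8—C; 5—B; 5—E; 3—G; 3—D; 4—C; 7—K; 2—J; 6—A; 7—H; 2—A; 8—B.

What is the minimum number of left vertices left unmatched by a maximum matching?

For example, pair 1→J, 2→A, 3→G, 4→C, 5→E, 7→H, 8→B.
The set {1, 2, 6, 9} has only 2 neighbours ({A, J}), so by Hall's theorem at most 7 of the 9 left vertices can be matched.
That matches 7 of the 9, leaving 2 unmatched; no matching can do better.

2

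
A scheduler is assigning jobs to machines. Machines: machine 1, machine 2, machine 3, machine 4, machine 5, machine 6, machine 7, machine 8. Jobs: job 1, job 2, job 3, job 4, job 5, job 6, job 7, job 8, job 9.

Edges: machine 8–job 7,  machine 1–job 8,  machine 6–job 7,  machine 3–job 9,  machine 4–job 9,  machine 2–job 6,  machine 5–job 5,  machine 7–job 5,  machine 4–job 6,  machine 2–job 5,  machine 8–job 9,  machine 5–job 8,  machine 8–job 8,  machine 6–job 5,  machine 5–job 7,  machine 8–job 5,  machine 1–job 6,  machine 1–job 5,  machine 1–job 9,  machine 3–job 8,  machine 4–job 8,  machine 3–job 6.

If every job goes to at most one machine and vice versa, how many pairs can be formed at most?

5

One maximum matching: machine 1→job 8, machine 2→job 5, machine 3→job 6, machine 4→job 9, machine 5→job 7.
The set {machine 1, machine 2, machine 3, machine 4, machine 5, machine 6, machine 7, machine 8} has only 5 neighbours ({job 5, job 6, job 7, job 8, job 9}), so by Hall's theorem at most 5 of the 8 machines can be matched.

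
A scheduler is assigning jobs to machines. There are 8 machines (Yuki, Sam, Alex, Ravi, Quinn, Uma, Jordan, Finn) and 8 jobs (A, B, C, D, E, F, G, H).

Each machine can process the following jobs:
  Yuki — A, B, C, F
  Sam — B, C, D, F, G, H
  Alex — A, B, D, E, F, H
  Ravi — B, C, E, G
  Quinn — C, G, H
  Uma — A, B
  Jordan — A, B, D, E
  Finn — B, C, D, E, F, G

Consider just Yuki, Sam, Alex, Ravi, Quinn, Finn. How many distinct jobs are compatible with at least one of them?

The union of neighbours of {Yuki, Sam, Alex, Ravi, Quinn, Finn} is {A, B, C, D, E, F, G, H}, which has 8 elements.
Since |N(S)| = 8 ≥ |S| = 6, Hall's condition holds for this subset.

8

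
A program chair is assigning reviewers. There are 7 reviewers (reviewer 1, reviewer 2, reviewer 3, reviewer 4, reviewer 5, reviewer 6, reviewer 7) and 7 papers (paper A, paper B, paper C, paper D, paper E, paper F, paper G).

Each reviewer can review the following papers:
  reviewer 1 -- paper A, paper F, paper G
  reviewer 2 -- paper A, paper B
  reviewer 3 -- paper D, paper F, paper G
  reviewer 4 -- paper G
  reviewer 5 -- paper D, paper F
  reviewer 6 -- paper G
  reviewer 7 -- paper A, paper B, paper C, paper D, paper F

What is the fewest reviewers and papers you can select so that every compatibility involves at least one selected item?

A maximum matching has 6 edges (e.g. reviewer 1–paper A, reviewer 2–paper B, reviewer 3–paper F, reviewer 4–paper G, reviewer 5–paper D, reviewer 7–paper C).
By König's theorem the minimum vertex cover has the same size. One such cover is {reviewer 1, reviewer 2, reviewer 3, reviewer 5, reviewer 7, paper G}.

6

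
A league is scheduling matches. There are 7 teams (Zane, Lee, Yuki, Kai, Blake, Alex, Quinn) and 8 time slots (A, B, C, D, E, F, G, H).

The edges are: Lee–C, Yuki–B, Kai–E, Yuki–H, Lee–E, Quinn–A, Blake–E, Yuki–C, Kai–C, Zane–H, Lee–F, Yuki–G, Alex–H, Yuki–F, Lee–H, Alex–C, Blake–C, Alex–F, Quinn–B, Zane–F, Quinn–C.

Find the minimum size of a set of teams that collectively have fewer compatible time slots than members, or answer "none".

5

Take S = {Zane, Lee, Kai, Blake, Alex}. Its neighbourhood is {C, E, F, H}, so |N(S)| = 4 < |S| = 5.
Every subset of size less than 5 has at least as many neighbours as members, so 5 is the minimum.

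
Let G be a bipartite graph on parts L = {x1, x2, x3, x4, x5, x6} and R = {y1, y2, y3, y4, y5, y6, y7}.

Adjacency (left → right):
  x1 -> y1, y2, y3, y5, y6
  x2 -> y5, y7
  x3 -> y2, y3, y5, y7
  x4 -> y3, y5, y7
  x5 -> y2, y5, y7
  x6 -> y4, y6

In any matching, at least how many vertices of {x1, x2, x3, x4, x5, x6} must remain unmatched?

0

A valid assignment of size 6: x1→y6, x2→y5, x3→y2, x4→y3, x5→y7, x6→y4.
All 6 left vertices are matched, so no larger matching exists.
That matches 6 of the 6, leaving 0 unmatched; no matching can do better.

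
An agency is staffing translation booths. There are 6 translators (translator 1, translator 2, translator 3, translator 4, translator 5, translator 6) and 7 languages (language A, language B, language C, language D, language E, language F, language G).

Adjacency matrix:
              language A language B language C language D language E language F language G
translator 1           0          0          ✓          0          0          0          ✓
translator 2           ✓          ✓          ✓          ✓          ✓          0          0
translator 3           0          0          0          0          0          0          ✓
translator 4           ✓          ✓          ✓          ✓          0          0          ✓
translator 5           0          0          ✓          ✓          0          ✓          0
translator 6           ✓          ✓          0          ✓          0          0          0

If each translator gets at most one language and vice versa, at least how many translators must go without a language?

A valid assignment of size 6: translator 1→language C, translator 2→language A, translator 3→language G, translator 4→language D, translator 5→language F, translator 6→language B.
All 6 translators are matched, so no larger matching exists.
That matches 6 of the 6, leaving 0 unmatched; no matching can do better.

0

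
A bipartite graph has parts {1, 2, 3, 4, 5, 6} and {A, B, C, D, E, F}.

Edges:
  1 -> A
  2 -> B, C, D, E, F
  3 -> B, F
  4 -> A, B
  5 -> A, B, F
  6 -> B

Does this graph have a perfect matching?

The set {1, 3, 4, 5, 6} has only 3 neighbours ({A, B, F}), so by Hall's theorem at most 4 of the 6 left vertices can be matched.
Hence no matching covers every left vertex.

No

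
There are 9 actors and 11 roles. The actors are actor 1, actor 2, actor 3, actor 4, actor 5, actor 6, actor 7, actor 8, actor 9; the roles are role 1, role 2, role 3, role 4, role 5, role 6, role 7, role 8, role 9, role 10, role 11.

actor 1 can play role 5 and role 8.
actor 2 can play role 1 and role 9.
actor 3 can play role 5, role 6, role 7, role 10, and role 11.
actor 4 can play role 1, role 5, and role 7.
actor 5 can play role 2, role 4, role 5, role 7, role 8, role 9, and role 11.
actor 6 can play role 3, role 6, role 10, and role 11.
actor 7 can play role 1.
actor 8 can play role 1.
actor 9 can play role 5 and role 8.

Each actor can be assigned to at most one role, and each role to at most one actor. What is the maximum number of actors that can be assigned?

For example, pair actor 1-role 5, actor 2-role 9, actor 3-role 10, actor 4-role 7, actor 5-role 11, actor 6-role 3, actor 7-role 1, actor 9-role 8.
The set {actor 7, actor 8} has only 1 neighbour ({role 1}), so by Hall's theorem at most 8 of the 9 actors can be matched.

8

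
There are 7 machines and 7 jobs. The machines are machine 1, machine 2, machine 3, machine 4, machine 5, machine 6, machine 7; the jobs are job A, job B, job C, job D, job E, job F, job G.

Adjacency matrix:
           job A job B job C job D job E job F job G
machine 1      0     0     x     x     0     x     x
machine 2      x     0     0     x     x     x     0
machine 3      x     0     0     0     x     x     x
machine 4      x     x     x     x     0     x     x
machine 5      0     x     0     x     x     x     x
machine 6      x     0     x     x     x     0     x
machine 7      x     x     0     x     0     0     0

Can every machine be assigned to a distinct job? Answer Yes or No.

For example, pair machine 1–job F, machine 2–job E, machine 3–job G, machine 4–job D, machine 5–job B, machine 6–job C, machine 7–job A.
All 7 machines are covered.

Yes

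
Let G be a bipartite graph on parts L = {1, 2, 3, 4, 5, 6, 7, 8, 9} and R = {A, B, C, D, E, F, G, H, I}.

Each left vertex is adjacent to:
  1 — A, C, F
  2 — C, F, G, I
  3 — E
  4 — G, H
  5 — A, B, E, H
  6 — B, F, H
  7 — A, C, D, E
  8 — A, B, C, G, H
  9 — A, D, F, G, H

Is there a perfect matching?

One maximum matching: 1–C, 2–I, 3–E, 4–H, 5–B, 6–F, 7–D, 8–A, 9–G.
Every left vertex is matched, so this is a perfect matching.

Yes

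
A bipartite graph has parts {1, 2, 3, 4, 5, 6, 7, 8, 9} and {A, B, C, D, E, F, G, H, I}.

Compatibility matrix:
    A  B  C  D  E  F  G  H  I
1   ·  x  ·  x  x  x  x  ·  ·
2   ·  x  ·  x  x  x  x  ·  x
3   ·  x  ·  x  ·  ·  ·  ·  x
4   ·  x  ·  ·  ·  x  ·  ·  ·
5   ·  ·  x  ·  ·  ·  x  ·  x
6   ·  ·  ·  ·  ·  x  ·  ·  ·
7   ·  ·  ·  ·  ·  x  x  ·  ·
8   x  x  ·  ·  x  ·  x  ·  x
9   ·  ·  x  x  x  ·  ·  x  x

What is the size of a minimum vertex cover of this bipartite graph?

A maximum matching has 9 edges (e.g. 1–D, 2–E, 3–I, 4–B, 5–C, 6–F, 7–G, 8–A, 9–H).
By König's theorem the minimum vertex cover has the same size. One such cover is {1, 2, 3, 4, 5, 6, 7, 8, 9}.

9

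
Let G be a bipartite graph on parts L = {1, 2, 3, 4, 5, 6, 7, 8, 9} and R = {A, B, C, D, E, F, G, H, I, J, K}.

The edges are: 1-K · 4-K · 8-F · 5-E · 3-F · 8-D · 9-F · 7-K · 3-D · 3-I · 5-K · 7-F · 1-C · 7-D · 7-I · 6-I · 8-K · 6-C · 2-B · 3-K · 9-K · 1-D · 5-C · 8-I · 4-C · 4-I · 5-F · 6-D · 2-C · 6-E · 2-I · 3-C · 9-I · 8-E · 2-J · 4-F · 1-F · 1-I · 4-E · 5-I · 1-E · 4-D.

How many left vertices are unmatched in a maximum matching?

2

For example, pair 1-D, 2-B, 3-I, 4-E, 5-K, 6-C, 7-F.
The set {1, 3, 4, 5, 6, 7, 8, 9} has only 6 neighbours ({C, D, E, F, I, K}), so by Hall's theorem at most 7 of the 9 left vertices can be matched.
That matches 7 of the 9, leaving 2 unmatched; no matching can do better.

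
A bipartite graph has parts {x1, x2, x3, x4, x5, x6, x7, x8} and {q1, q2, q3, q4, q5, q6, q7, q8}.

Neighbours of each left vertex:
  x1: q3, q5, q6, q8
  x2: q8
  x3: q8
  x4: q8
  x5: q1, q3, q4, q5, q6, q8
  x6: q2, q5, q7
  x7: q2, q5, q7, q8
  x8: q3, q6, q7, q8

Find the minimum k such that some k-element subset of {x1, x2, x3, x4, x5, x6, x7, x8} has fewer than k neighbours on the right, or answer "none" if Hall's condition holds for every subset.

2

Take S = {x2, x3}. Its neighbourhood is {q8}, so |N(S)| = 1 < |S| = 2.
No single vertex violates Hall's condition since each has at least one neighbour, so 2 is the minimum.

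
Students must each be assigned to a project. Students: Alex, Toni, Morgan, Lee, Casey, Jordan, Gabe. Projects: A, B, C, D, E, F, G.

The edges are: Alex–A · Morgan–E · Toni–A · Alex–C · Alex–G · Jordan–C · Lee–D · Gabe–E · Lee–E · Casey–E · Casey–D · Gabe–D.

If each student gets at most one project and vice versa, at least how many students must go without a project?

2

For example, pair Alex–G, Toni–A, Morgan–E, Lee–D, Jordan–C.
The set {Morgan, Lee, Casey, Gabe} has only 2 neighbours ({D, E}), so by Hall's theorem at most 5 of the 7 students can be matched.
That matches 5 of the 7, leaving 2 unmatched; no matching can do better.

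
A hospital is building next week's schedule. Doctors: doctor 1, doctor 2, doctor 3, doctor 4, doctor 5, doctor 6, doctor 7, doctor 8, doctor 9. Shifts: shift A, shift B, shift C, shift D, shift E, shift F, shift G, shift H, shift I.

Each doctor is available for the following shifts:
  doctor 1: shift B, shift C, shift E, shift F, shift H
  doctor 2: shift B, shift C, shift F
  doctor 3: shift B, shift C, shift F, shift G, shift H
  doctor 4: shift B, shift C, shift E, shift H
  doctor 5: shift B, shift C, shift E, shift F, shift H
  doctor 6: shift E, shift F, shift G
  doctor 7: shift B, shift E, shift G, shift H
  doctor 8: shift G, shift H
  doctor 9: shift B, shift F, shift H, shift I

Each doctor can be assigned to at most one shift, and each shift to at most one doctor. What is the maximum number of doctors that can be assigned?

A valid assignment of size 7: doctor 1-shift B, doctor 2-shift C, doctor 3-shift F, doctor 4-shift E, doctor 5-shift H, doctor 6-shift G, doctor 9-shift I.
The set {doctor 1, doctor 2, doctor 3, doctor 4, doctor 5, doctor 6, doctor 7, doctor 8} has only 6 neighbours ({shift B, shift C, shift E, shift F, shift G, shift H}), so by Hall's theorem at most 7 of the 9 doctors can be matched.

7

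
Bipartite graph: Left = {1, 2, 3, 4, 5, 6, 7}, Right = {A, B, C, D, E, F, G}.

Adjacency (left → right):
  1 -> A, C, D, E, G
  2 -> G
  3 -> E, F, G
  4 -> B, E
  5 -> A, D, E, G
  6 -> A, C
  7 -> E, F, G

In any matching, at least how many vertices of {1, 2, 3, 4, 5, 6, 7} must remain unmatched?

For example, pair 1-A, 2-G, 3-F, 4-B, 5-D, 6-C, 7-E.
All 7 left vertices are matched, so no larger matching exists.
That matches 7 of the 7, leaving 0 unmatched; no matching can do better.

0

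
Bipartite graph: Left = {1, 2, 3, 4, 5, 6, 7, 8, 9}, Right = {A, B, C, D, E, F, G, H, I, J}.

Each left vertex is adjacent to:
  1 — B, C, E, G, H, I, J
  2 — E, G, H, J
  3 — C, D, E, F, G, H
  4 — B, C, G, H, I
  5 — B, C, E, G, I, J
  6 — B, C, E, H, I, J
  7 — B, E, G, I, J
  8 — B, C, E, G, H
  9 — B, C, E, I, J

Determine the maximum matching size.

For example, pair 1→C, 2→H, 3→F, 4→I, 5→B, 6→E, 7→J, 8→G.
The set {1, 2, 4, 5, 6, 7, 8, 9} has only 7 neighbours ({B, C, E, G, H, I, J}), so by Hall's theorem at most 8 of the 9 left vertices can be matched.

8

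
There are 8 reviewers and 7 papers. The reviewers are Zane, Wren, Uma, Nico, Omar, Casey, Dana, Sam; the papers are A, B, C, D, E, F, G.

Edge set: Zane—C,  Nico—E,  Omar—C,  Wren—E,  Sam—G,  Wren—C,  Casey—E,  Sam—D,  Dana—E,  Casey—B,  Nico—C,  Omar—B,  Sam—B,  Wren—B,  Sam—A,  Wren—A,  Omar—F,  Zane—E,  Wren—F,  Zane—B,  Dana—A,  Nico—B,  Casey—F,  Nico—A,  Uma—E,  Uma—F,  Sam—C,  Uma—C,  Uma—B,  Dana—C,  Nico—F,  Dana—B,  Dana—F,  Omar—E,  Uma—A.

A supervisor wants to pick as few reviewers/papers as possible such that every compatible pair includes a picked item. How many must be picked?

{Sam, A, B, C, E, F} is a vertex cover of size 6: every edge has an endpoint in this set.
No smaller cover exists because Zane–C, Wren–A, Uma–F, Nico–E, Omar–B, Sam–G is a matching of size 6, and a cover must include an endpoint of each of these disjoint edges (König's theorem).

6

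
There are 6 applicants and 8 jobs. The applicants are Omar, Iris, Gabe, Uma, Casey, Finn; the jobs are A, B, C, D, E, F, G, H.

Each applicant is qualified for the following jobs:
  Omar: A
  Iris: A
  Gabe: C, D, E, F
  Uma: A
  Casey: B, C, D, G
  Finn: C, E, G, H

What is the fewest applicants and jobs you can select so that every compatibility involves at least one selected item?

The 4 edges Omar–A, Gabe–C, Casey–B, Finn–E form a matching, so any vertex cover needs at least 4 vertices (one per matched edge).
Conversely {Gabe, Casey, Finn, A} meets every edge and has exactly 4 vertices, so 4 is optimal.

4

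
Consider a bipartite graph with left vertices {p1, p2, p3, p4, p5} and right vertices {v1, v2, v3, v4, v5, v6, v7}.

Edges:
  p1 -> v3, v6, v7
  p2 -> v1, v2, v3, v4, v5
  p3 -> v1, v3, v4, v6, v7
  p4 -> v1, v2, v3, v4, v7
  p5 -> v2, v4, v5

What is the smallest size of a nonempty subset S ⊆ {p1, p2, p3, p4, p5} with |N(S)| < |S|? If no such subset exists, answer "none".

A matching saturating every left vertex exists, for instance p1→v7, p2→v3, p3→v6, p4→v1, p5→v2.
By Hall's marriage theorem, this means |N(S)| ≥ |S| for every subset S, so no violating subset exists.

none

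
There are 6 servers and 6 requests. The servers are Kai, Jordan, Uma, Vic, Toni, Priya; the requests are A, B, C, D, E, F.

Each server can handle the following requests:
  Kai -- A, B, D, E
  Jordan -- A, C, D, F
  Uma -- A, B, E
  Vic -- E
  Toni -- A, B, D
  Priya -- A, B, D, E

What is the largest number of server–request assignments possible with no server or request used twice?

A valid assignment of size 5: Kai→D, Jordan→F, Uma→A, Vic→E, Toni→B.
The set {Kai, Uma, Vic, Toni, Priya} has only 4 neighbours ({A, B, D, E}), so by Hall's theorem at most 5 of the 6 servers can be matched.

5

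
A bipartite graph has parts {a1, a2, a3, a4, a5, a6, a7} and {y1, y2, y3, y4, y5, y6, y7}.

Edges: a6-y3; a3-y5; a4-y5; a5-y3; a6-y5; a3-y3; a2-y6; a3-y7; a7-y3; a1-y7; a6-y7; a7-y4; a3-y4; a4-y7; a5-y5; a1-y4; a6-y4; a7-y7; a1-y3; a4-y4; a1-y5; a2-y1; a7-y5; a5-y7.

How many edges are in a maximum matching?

5

For example, pair a1–y5, a2–y1, a3–y4, a4–y7, a5–y3.
The set {a1, a3, a4, a5, a6, a7} has only 4 neighbours ({y3, y4, y5, y7}), so by Hall's theorem at most 5 of the 7 left vertices can be matched.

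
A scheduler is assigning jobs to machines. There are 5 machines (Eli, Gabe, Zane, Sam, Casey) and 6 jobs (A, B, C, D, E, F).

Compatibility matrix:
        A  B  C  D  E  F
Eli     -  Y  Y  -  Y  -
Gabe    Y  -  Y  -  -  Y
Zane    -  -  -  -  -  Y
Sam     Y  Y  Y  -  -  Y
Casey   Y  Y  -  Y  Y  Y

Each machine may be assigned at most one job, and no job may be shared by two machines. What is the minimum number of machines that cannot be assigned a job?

0

A valid assignment of size 5: Eli→E, Gabe→C, Zane→F, Sam→B, Casey→A.
All 5 machines are matched, so no larger matching exists.
That matches 5 of the 5, leaving 0 unmatched; no matching can do better.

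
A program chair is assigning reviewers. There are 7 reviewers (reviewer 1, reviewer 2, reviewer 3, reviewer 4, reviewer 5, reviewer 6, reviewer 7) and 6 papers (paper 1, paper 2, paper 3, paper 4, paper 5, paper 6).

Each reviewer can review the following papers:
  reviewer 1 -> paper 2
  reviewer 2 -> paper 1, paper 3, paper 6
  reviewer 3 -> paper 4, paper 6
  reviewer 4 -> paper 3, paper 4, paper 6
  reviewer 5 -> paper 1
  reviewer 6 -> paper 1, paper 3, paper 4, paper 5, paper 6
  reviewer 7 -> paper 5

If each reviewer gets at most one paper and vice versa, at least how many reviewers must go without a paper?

1

For example, pair reviewer 1→paper 2, reviewer 2→paper 6, reviewer 3→paper 4, reviewer 4→paper 3, reviewer 5→paper 1, reviewer 6→paper 5.
The set {reviewer 2, reviewer 3, reviewer 4, reviewer 5, reviewer 6, reviewer 7} has only 5 neighbours ({paper 1, paper 3, paper 4, paper 5, paper 6}), so by Hall's theorem at most 6 of the 7 reviewers can be matched.
That matches 6 of the 7, leaving 1 unmatched; no matching can do better.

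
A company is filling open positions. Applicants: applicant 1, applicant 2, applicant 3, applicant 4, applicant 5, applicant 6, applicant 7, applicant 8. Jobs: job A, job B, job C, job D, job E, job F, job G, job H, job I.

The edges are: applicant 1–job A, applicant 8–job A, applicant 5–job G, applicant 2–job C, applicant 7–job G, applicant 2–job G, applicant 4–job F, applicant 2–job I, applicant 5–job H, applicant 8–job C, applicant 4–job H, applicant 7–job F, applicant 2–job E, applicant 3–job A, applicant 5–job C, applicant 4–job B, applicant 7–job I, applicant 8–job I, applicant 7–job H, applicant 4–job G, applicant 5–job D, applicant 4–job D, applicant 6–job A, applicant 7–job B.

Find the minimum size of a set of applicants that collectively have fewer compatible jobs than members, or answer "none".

Take S = {applicant 1, applicant 3}. Its neighbourhood is {job A}, so |N(S)| = 1 < |S| = 2.
No single vertex violates Hall's condition since each has at least one neighbour, so 2 is the minimum.

2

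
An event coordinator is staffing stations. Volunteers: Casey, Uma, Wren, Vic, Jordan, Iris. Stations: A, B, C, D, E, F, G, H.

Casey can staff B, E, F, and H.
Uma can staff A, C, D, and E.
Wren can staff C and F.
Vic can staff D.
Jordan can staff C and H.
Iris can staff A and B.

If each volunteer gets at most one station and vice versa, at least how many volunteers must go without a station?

0

One maximum matching: Casey–H, Uma–E, Wren–F, Vic–D, Jordan–C, Iris–B.
This saturates every volunteer, so 6 is the maximum.
That matches 6 of the 6, leaving 0 unmatched; no matching can do better.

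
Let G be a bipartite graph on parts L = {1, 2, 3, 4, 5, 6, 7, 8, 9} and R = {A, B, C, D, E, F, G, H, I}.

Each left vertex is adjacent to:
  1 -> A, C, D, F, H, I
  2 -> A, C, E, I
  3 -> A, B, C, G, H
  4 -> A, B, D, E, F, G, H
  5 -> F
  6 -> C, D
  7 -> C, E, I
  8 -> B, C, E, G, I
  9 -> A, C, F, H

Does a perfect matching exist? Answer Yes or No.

Yes

For example, pair 1→A, 2→I, 3→H, 4→G, 5→F, 6→D, 7→E, 8→B, 9→C.
All 9 left vertices are covered.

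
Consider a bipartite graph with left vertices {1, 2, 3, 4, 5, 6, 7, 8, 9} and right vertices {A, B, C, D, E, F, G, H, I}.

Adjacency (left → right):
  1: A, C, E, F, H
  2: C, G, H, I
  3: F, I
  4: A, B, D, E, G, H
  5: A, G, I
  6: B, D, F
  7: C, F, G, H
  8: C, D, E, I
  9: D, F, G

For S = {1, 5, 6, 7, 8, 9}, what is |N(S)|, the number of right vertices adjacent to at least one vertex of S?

The union of neighbours of {1, 5, 6, 7, 8, 9} is {A, B, C, D, E, F, G, H, I}, which has 9 elements.
Since |N(S)| = 9 ≥ |S| = 6, Hall's condition holds for this subset.

9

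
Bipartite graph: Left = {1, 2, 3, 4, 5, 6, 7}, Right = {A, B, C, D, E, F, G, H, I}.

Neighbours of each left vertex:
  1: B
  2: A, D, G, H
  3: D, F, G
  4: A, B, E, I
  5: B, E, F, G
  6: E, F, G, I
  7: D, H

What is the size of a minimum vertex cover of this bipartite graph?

7

The 7 edges 1–B, 2–G, 3–F, 4–A, 5–E, 6–I, 7–D form a matching, so any vertex cover needs at least 7 vertices (one per matched edge).
Conversely {1, 2, 3, 4, 5, 6, 7} meets every edge and has exactly 7 vertices, so 7 is optimal.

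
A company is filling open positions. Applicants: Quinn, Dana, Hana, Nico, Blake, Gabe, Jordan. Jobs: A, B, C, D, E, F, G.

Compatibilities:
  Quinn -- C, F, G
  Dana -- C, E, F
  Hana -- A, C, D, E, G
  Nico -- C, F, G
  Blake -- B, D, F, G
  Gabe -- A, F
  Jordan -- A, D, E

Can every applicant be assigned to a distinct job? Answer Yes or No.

Yes

A valid assignment of size 7: Quinn-G, Dana-C, Hana-D, Nico-F, Blake-B, Gabe-A, Jordan-E.
Every applicant is matched, so this is a perfect matching.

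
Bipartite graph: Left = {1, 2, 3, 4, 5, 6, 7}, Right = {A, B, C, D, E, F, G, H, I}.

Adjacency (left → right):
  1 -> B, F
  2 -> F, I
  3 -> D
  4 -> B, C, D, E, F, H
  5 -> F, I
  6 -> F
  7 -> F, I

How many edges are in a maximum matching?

A valid assignment of size 5: 1–B, 2–I, 3–D, 4–E, 5–F.
The set {2, 5, 6, 7} has only 2 neighbours ({F, I}), so by Hall's theorem at most 5 of the 7 left vertices can be matched.

5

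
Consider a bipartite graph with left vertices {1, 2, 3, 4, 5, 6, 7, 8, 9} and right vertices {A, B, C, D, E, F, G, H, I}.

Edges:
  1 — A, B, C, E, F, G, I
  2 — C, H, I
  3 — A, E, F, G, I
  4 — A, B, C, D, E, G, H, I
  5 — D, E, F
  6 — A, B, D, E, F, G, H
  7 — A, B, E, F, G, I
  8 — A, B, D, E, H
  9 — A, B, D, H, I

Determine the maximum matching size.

9

For example, pair 1→F, 2→C, 3→I, 4→B, 5→D, 6→H, 7→G, 8→E, 9→A.
This saturates every left vertex, so 9 is the maximum.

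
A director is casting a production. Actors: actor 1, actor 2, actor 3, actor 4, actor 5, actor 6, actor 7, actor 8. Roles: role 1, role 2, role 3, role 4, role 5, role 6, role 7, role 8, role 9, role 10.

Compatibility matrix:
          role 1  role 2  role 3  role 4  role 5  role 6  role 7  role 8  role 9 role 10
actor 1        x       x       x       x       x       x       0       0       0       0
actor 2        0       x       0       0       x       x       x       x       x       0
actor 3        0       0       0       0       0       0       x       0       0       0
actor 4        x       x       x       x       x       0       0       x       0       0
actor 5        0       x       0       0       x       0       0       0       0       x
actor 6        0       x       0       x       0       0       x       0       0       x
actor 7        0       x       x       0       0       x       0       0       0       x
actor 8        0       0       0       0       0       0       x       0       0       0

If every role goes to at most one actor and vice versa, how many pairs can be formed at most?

7

A valid assignment of size 7: actor 1–role 1, actor 2–role 9, actor 3–role 7, actor 4–role 8, actor 5–role 5, actor 6–role 10, actor 7–role 3.
The set {actor 3, actor 8} has only 1 neighbour ({role 7}), so by Hall's theorem at most 7 of the 8 actors can be matched.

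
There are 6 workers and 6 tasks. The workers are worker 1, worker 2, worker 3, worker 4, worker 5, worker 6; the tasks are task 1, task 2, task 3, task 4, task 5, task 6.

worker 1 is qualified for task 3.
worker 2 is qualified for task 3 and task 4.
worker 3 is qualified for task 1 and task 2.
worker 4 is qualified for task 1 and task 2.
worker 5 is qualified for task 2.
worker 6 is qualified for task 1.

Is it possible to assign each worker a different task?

The set {worker 3, worker 4, worker 5, worker 6} has only 2 neighbours ({task 1, task 2}), so by Hall's theorem at most 4 of the 6 workers can be matched.
Hence no matching covers every worker.

No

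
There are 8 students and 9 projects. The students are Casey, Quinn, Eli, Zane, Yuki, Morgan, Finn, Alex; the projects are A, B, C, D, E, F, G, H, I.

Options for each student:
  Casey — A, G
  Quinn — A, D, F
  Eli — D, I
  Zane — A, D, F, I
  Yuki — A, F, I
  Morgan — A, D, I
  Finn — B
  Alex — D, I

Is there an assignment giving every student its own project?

The set {Quinn, Eli, Zane, Yuki, Morgan, Alex} has only 4 neighbours ({A, D, F, I}), so by Hall's theorem at most 6 of the 8 students can be matched.
Hence no matching covers every student.

No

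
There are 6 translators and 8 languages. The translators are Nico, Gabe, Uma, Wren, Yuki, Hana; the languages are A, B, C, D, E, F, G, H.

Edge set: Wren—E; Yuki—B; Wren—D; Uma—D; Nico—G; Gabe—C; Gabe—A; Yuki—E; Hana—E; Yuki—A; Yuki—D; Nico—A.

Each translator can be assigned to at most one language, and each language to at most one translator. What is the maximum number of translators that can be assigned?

For example, pair Nico-G, Gabe-C, Uma-D, Wren-E, Yuki-B.
The set {Uma, Wren, Hana} has only 2 neighbours ({D, E}), so by Hall's theorem at most 5 of the 6 translators can be matched.

5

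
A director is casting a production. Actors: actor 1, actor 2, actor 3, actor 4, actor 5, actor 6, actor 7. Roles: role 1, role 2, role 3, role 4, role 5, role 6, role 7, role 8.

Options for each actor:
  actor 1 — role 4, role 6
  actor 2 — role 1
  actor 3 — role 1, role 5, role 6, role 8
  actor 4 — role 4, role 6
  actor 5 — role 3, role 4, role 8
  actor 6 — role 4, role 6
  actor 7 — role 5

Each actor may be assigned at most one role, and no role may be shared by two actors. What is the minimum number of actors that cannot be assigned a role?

1

A valid assignment of size 6: actor 1→role 4, actor 2→role 1, actor 3→role 8, actor 4→role 6, actor 5→role 3, actor 7→role 5.
The set {actor 1, actor 4, actor 6} has only 2 neighbours ({role 4, role 6}), so by Hall's theorem at most 6 of the 7 actors can be matched.
That matches 6 of the 7, leaving 1 unmatched; no matching can do better.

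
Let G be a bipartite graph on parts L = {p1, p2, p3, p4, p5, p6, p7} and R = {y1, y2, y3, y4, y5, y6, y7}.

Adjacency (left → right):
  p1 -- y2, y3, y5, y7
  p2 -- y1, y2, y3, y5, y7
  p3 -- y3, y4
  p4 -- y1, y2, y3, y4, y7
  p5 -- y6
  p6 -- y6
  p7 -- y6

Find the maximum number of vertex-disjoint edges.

5

For example, pair p1–y2, p2–y3, p3–y4, p4–y7, p5–y6.
The set {p5, p6, p7} has only 1 neighbour ({y6}), so by Hall's theorem at most 5 of the 7 left vertices can be matched.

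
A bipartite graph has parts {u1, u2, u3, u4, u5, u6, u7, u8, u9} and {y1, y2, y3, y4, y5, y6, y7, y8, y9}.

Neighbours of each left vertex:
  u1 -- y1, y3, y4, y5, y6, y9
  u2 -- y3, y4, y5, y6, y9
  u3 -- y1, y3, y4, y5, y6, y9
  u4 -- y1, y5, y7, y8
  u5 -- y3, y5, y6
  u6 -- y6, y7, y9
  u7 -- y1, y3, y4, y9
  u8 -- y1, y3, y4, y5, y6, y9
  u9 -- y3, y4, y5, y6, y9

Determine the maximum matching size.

8

A valid assignment of size 8: u1-y4, u2-y3, u3-y9, u4-y8, u5-y5, u6-y7, u7-y1, u8-y6.
The set {u1, u2, u3, u5, u7, u8, u9} has only 6 neighbours ({y1, y3, y4, y5, y6, y9}), so by Hall's theorem at most 8 of the 9 left vertices can be matched.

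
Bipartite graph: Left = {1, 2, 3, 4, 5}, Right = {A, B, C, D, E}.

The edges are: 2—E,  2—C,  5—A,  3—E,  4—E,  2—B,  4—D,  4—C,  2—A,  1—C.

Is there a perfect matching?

A valid assignment of size 5: 1→C, 2→B, 3→E, 4→D, 5→A.
All 5 left vertices are covered.

Yes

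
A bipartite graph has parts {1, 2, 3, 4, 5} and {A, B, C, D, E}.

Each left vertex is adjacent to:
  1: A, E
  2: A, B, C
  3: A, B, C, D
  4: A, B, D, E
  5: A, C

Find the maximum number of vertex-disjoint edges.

A valid assignment of size 5: 1-E, 2-A, 3-B, 4-D, 5-C.
This saturates every left vertex, so 5 is the maximum.

5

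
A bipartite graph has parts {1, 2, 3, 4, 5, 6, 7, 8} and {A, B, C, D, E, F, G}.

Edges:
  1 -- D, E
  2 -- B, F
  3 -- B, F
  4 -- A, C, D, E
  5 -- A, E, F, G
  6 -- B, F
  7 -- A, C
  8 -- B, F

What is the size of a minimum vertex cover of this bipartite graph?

6

The 6 edges 1–D, 2–F, 3–B, 4–E, 5–G, 7–C form a matching, so any vertex cover needs at least 6 vertices (one per matched edge).
Conversely {1, 4, 5, 7, B, F} meets every edge and has exactly 6 vertices, so 6 is optimal.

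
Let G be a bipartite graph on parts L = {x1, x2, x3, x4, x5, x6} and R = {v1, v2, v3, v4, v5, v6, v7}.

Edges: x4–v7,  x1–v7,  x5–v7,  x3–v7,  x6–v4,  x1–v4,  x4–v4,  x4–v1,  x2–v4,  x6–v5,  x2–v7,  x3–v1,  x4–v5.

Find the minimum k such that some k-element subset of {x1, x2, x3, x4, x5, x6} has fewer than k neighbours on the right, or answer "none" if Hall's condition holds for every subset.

Take S = {x1, x2, x5}. Its neighbourhood is {v4, v7}, so |N(S)| = 2 < |S| = 3.
Every subset of size less than 3 has at least as many neighbours as members, so 3 is the minimum.

3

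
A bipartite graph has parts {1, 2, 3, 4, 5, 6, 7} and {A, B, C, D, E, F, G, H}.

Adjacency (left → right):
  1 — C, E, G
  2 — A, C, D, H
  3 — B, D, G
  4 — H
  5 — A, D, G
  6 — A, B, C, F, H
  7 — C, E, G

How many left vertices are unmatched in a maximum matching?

0

One maximum matching: 1→C, 2→D, 3→B, 4→H, 5→G, 6→A, 7→E.
All 7 left vertices are matched, so no larger matching exists.
That matches 7 of the 7, leaving 0 unmatched; no matching can do better.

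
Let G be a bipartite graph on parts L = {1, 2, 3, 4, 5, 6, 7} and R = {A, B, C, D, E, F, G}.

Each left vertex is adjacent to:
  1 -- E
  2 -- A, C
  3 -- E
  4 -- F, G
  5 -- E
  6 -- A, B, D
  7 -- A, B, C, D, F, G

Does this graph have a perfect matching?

The set {1, 3, 5} has only 1 neighbour ({E}), so by Hall's theorem at most 5 of the 7 left vertices can be matched.
Hence no matching covers every left vertex.

No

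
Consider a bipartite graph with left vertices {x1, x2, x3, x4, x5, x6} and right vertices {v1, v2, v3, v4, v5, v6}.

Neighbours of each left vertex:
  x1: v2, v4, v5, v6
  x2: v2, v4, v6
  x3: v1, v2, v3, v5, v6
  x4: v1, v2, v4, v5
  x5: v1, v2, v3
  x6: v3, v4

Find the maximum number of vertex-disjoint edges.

6

For example, pair x1–v2, x2–v6, x3–v3, x4–v5, x5–v1, x6–v4.
All 6 left vertices are matched, so no larger matching exists.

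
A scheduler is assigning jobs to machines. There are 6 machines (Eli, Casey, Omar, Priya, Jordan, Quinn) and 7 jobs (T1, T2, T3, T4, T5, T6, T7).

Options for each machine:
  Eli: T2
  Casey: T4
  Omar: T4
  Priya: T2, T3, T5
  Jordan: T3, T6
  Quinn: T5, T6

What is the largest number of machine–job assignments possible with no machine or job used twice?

5

For example, pair Eli-T2, Casey-T4, Priya-T5, Jordan-T3, Quinn-T6.
The set {Casey, Omar} has only 1 neighbour ({T4}), so by Hall's theorem at most 5 of the 6 machines can be matched.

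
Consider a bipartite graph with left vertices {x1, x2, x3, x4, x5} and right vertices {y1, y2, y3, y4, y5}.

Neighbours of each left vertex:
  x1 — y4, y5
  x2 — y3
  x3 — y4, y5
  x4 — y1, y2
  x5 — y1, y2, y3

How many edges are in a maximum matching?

For example, pair x1–y5, x2–y3, x3–y4, x4–y2, x5–y1.
This saturates every left vertex, so 5 is the maximum.

5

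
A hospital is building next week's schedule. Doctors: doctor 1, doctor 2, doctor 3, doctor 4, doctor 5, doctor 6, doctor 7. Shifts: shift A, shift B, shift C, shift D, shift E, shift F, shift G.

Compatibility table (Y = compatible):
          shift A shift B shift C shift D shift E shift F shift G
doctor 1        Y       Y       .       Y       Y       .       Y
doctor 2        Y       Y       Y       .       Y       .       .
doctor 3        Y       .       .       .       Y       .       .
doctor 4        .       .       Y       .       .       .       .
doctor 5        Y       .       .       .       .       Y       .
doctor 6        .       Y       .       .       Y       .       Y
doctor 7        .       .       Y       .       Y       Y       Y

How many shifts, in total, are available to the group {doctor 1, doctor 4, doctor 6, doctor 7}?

7

The union of neighbours of {doctor 1, doctor 4, doctor 6, doctor 7} is {shift A, shift B, shift C, shift D, shift E, shift F, shift G}, which has 7 elements.
Since |N(S)| = 7 ≥ |S| = 4, Hall's condition holds for this subset.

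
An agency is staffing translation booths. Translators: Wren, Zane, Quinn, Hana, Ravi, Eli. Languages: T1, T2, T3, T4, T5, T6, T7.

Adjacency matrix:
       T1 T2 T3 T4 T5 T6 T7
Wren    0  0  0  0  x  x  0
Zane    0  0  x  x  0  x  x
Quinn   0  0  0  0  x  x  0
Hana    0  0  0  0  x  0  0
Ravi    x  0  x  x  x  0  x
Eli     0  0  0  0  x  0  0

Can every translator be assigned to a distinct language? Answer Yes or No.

The set {Wren, Quinn, Hana, Eli} has only 2 neighbours ({T5, T6}), so by Hall's theorem at most 4 of the 6 translators can be matched.
Hence no matching covers every translator.

No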